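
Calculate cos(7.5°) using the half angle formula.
cos(7.5°) = √((1 + cos 15°)/2) = 0.9914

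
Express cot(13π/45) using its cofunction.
cot(13π/45) = tan(π/2 - 13π/45) = tan(19π/90)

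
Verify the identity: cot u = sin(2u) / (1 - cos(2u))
RHS = 2 sin u cos u / (2sin²u) = cos u/sin u = cot u = LHS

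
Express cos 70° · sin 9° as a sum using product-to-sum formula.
cos 70° sin 9° = (1/2)[sin(70°+9°) - sin(70°-9°)]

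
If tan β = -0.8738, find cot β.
cot β = 1/tan β = -1.144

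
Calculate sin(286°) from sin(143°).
sin(286°) = 2 sin 143° cos 143° = -0.9613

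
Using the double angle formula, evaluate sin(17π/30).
sin(17π/30) = 2 sin 17π/60 cos 17π/60 = 0.9781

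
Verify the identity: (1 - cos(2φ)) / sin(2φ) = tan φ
LHS = 2sin²φ / (2 sin φ cos φ) = sin φ/cos φ = tan φ = RHS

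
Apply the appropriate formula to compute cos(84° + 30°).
cos(84° + 30°) = cos 84° cos 30° - sin 84° sin 30° = -0.4067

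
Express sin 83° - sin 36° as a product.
sin 83° - sin 36° = 2 cos(59.5°) sin(23.5°)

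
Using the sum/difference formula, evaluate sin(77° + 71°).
sin(77° + 71°) = sin 77° cos 71° + cos 77° sin 71° = 0.5299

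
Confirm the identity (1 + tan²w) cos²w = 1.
LHS = sec²w · cos²w = (1/cos²w) · cos²w = 1 = RHS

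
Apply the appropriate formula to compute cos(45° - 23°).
cos(45° - 23°) = cos 45° cos 23° + sin 45° sin 23° = 0.9272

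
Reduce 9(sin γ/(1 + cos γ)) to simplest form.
9(sin γ/(1 + cos γ)) = 9(tan(γ/2)) (using Half angle)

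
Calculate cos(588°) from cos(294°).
cos(588°) = cos²294° - sin²294° = -0.6691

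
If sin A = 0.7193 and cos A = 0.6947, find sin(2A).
sin(2A) = 2 sin A cos A = 0.9994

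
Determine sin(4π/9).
sin(4π/9) = 0.9848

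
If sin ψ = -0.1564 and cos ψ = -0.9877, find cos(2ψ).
cos(2ψ) = cos²ψ - sin²ψ = 0.9511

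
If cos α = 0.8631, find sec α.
sec α = 1/cos α = 1.159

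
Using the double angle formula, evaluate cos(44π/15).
cos(44π/15) = cos²22π/15 - sin²22π/15 = -0.9781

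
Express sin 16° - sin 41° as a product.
sin 16° - sin 41° = 2 cos(28.5°) sin(-12.5°)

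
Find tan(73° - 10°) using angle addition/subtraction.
tan(73° - 10°) = (tan 73° - tan 10°)/(1 + tan 73° tan 10°) = 1.963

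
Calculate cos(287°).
cos(287°) = 0.2924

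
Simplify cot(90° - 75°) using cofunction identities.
cot(90° - 75°) = tan(75°)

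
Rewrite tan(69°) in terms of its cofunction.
tan(69°) = cot(90° - 69°) = cot(21°)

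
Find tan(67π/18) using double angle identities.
tan(67π/18) = 2 tan 67π/36 / (1 - tan²67π/36) = -1.192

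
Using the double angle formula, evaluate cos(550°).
cos(550°) = cos²275° - sin²275° = -0.9848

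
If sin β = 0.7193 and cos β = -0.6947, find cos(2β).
cos(2β) = cos²β - sin²β = -0.03478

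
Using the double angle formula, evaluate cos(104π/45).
cos(104π/45) = cos²52π/45 - sin²52π/45 = 0.5592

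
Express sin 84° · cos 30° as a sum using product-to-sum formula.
sin 84° cos 30° = (1/2)[sin(84°+30°) + sin(84°-30°)]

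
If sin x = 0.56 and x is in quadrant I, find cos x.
cos x = 0.8285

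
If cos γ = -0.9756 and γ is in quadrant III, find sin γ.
sin γ = -0.2196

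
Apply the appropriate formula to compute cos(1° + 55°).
cos(1° + 55°) = cos 1° cos 55° - sin 1° sin 55° = 0.5592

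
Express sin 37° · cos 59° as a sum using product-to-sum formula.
sin 37° cos 59° = (1/2)[sin(37°+59°) + sin(37°-59°)]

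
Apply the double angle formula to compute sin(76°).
sin(76°) = 2 sin 38° cos 38° = 0.9703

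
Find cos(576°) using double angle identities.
cos(576°) = cos²288° - sin²288° = -0.809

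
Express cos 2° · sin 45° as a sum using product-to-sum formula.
cos 2° sin 45° = (1/2)[sin(2°+45°) - sin(2°-45°)]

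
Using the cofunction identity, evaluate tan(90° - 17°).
tan(90° - 17°) = cot(17°) = 3.271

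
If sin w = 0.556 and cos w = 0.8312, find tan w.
tan w = sin w / cos w = 0.6689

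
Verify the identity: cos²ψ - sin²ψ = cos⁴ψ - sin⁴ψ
RHS = (cos²ψ - sin²ψ)(cos²ψ + sin²ψ) = (cos²ψ - sin²ψ) · 1 = cos²ψ - sin²ψ = LHS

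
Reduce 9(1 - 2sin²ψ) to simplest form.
9(1 - 2sin²ψ) = 9(cos(2ψ)) (using Double angle)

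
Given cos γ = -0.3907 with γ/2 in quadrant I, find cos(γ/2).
cos(γ/2) = ±√((1 + cos γ)/2); positive since γ/2 ∈ QI, so cos(γ/2) = 0.552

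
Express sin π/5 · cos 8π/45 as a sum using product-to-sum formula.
sin π/5 cos 8π/45 = (1/2)[sin(π/5+8π/45) + sin(π/5-8π/45)]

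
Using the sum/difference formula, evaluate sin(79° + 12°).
sin(79° + 12°) = sin 79° cos 12° + cos 79° sin 12° = 0.9998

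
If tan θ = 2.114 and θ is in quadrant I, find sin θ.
sin θ = 0.904 (using tan²θ + 1 = sec²θ)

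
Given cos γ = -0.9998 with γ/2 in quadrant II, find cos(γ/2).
cos(γ/2) = ±√((1 + cos γ)/2); negative since γ/2 ∈ QII, so cos(γ/2) = -0.01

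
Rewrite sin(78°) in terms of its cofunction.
sin(78°) = cos(90° - 78°) = cos(12°)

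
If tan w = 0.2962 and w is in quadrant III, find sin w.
sin w = -0.284 (using tan²w + 1 = sec²w)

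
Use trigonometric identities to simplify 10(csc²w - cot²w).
10(csc²w - cot²w) = 10 (using Pythagorean identity)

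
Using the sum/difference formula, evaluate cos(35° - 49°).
cos(35° - 49°) = cos 35° cos 49° + sin 35° sin 49° = 0.9703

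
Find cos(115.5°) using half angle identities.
cos(115.5°) = -√((1 + cos 231°)/2) = -0.4305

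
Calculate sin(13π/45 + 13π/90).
sin(13π/45 + 13π/90) = sin 13π/45 cos 13π/90 + cos 13π/45 sin 13π/90 = 0.9781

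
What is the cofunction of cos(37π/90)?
cos(37π/90) = sin(π/2 - 37π/90) = sin(4π/45)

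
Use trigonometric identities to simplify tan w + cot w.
tan w + cot w = sec w csc w (using Quotient identities)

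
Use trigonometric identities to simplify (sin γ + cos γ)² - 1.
(sin γ + cos γ)² - 1 = sin(2γ) (using Pythagorean + double angle)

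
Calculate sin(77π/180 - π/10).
sin(77π/180 - π/10) = sin 77π/180 cos π/10 - cos 77π/180 sin π/10 = 0.8572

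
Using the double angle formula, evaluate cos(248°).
cos(248°) = cos²124° - sin²124° = -0.3746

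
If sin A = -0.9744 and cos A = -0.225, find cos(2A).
cos(2A) = cos²A - sin²A = -0.8988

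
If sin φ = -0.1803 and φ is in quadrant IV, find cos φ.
cos φ = 0.9836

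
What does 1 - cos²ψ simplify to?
1 - cos²ψ = sin²ψ (using Pythagorean identity)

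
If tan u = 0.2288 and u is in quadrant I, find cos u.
cos u = 0.9748 (using tan²u + 1 = sec²u)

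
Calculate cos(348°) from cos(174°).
cos(348°) = 2cos²174° - 1 = 0.9781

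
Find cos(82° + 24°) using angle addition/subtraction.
cos(82° + 24°) = cos 82° cos 24° - sin 82° sin 24° = -0.2756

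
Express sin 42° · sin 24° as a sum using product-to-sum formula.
sin 42° sin 24° = (1/2)[cos(42°-24°) - cos(42°+24°)]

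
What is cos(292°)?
cos(292°) = 0.3746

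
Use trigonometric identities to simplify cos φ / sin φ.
cos φ / sin φ = cot φ (using Quotient identity)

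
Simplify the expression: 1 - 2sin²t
1 - 2sin²t = cos(2t) (using Double angle)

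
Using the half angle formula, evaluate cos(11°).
cos(11°) = √((1 + cos 22°)/2) = 0.9816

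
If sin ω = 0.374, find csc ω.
csc ω = 1/sin ω = 2.674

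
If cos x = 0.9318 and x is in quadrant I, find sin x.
sin x = 0.363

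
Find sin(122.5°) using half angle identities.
sin(122.5°) = √((1 - cos 245°)/2) = 0.8434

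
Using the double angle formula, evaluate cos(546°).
cos(546°) = 2cos²273° - 1 = -0.9945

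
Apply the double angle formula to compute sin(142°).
sin(142°) = 2 sin 71° cos 71° = 0.6157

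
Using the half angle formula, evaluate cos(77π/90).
cos(77π/90) = -√((1 + cos 77π/45)/2) = -0.8988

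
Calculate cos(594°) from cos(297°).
cos(594°) = cos²297° - sin²297° = -0.5878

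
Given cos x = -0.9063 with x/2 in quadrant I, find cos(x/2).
cos(x/2) = ±√((1 + cos x)/2); positive since x/2 ∈ QI, so cos(x/2) = 0.2164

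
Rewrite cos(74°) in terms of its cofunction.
cos(74°) = sin(90° - 74°) = sin(16°)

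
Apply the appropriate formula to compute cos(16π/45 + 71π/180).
cos(16π/45 + 71π/180) = cos 16π/45 cos 71π/180 - sin 16π/45 sin 71π/180 = -√2/2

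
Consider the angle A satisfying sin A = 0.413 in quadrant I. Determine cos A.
cos A = √(1 - sin²A) = 0.9107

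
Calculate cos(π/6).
cos(π/6) = √3/2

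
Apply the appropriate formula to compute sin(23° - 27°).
sin(23° - 27°) = sin 23° cos 27° - cos 23° sin 27° = -0.06976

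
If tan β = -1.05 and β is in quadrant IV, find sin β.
sin β = -0.7241 (using tan²β + 1 = sec²β)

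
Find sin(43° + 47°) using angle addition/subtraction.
sin(43° + 47°) = sin 43° cos 47° + cos 43° sin 47° = 1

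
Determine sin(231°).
sin(231°) = -0.7771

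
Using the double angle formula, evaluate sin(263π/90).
sin(263π/90) = 2 sin 263π/180 cos 263π/180 = 0.2419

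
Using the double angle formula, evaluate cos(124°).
cos(124°) = cos²62° - sin²62° = -0.5592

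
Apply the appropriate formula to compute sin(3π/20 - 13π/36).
sin(3π/20 - 13π/36) = sin 3π/20 cos 13π/36 - cos 3π/20 sin 13π/36 = -0.6157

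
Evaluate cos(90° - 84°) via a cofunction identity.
cos(90° - 84°) = sin(84°) = 0.9945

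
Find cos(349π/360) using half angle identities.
cos(349π/360) = -√((1 + cos 349π/180)/2) = -0.9954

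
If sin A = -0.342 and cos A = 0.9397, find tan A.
tan A = sin A / cos A = -0.3639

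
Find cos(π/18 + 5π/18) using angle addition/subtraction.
cos(π/18 + 5π/18) = cos π/18 cos 5π/18 - sin π/18 sin 5π/18 = 1/2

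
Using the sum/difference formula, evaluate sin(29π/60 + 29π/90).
sin(29π/60 + 29π/90) = sin 29π/60 cos 29π/90 + cos 29π/60 sin 29π/90 = 0.5736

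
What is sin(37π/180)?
sin(37π/180) = 0.6018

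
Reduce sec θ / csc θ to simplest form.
sec θ / csc θ = tan θ (using Reciprocal identities)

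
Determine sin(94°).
sin(94°) = 0.9976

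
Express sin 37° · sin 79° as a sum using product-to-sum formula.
sin 37° sin 79° = (1/2)[cos(37°-79°) - cos(37°+79°)]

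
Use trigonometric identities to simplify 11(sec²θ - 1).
11(sec²θ - 1) = 11(tan²θ) (using Pythagorean identity)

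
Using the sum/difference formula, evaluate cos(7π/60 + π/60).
cos(7π/60 + π/60) = cos 7π/60 cos π/60 - sin 7π/60 sin π/60 = 0.9135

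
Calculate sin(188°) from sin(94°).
sin(188°) = 2 sin 94° cos 94° = -0.1392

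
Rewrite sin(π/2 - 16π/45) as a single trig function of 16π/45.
sin(π/2 - 16π/45) = cos(16π/45)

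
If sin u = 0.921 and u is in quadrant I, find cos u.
cos u = 0.3896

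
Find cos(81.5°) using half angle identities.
cos(81.5°) = √((1 + cos 163°)/2) = 0.1478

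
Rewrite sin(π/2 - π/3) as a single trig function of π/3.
sin(π/2 - π/3) = cos(π/3)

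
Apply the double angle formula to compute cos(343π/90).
cos(343π/90) = cos²343π/180 - sin²343π/180 = 0.829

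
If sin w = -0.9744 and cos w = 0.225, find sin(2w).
sin(2w) = 2 sin w cos w = -0.4385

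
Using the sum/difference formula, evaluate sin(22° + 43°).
sin(22° + 43°) = sin 22° cos 43° + cos 22° sin 43° = 0.9063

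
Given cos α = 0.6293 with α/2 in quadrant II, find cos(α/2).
cos(α/2) = ±√((1 + cos α)/2); negative since α/2 ∈ QII, so cos(α/2) = -0.9026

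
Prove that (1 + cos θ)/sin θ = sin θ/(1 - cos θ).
RHS = sin θ(1 + cos θ) / ((1 - cos θ)(1 + cos θ)) = sin θ(1 + cos θ) / (1 - cos²θ) = sin θ(1 + cos θ) / sin²θ = (1 + cos θ)/sin θ = LHS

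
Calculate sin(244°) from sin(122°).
sin(244°) = 2 sin 122° cos 122° = -0.8988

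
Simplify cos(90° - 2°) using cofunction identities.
cos(90° - 2°) = sin(2°)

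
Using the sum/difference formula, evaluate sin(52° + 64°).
sin(52° + 64°) = sin 52° cos 64° + cos 52° sin 64° = 0.8988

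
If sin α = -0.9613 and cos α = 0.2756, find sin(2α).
sin(2α) = 2 sin α cos α = -0.5299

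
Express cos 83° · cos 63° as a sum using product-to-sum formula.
cos 83° cos 63° = (1/2)[cos(83°-63°) + cos(83°+63°)]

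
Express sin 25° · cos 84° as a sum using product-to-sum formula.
sin 25° cos 84° = (1/2)[sin(25°+84°) + sin(25°-84°)]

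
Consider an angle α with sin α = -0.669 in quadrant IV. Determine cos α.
cos α = √(1 - sin²α) = 0.7433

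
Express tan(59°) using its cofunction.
tan(59°) = cot(90° - 59°) = cot(31°)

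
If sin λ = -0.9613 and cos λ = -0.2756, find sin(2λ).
sin(2λ) = 2 sin λ cos λ = 0.5299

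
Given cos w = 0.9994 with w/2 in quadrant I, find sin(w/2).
sin(w/2) = ±√((1 - cos w)/2); positive since w/2 ∈ QI, so sin(w/2) = 0.01732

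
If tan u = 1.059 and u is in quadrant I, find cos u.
cos u = 0.6866 (using tan²u + 1 = sec²u)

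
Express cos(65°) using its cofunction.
cos(65°) = sin(90° - 65°) = sin(25°)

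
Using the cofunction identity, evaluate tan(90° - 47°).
tan(90° - 47°) = cot(47°) = 0.9325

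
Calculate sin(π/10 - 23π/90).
sin(π/10 - 23π/90) = sin π/10 cos 23π/90 - cos π/10 sin 23π/90 = -0.4695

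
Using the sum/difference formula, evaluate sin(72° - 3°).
sin(72° - 3°) = sin 72° cos 3° - cos 72° sin 3° = 0.9336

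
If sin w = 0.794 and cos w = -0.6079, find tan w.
tan w = sin w / cos w = -1.306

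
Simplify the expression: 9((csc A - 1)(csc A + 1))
9((csc A - 1)(csc A + 1)) = 9(cot²A) (using Diff. of squares)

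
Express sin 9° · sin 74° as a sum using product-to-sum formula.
sin 9° sin 74° = (1/2)[cos(9°-74°) - cos(9°+74°)]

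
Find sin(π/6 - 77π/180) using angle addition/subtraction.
sin(π/6 - 77π/180) = sin π/6 cos 77π/180 - cos π/6 sin 77π/180 = -0.7314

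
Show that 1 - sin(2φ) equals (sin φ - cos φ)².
RHS = sin²φ - 2 sin φ cos φ + cos²φ = (sin²φ + cos²φ) - 2 sin φ cos φ = 1 - sin(2φ) = LHS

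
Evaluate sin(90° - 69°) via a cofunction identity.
sin(90° - 69°) = cos(69°) = 0.3584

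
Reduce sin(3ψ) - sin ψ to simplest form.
sin(3ψ) - sin ψ = 2 cos(2ψ) sin ψ (using Sum-to-product)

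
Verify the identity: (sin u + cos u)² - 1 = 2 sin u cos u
LHS = sin²u + 2 sin u cos u + cos²u - 1 = (sin²u + cos²u) + 2 sin u cos u - 1 = 1 + 2 sin u cos u - 1 = 2 sin u cos u = RHS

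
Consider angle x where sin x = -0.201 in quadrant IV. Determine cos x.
cos x = √(1 - sin²x) = 0.9796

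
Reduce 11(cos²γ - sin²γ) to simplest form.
11(cos²γ - sin²γ) = 11(cos(2γ)) (using Double angle)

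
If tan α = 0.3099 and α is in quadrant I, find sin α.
sin α = 0.296 (using tan²α + 1 = sec²α)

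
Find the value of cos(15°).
cos(15°) = (√6+√2)/4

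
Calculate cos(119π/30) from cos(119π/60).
cos(119π/30) = cos²119π/60 - sin²119π/60 = 0.9945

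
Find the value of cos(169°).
cos(169°) = -0.9816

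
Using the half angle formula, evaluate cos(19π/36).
cos(19π/36) = -√((1 + cos 19π/18)/2) = -0.08716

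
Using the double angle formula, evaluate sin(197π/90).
sin(197π/90) = 2 sin 197π/180 cos 197π/180 = 0.5592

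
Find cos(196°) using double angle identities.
cos(196°) = 1 - 2sin²98° = -0.9613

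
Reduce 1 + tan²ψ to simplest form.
1 + tan²ψ = sec²ψ (using Pythagorean identity)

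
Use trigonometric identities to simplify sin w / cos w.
sin w / cos w = tan w (using Quotient identity)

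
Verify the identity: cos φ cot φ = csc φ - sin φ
RHS = 1/sin φ - sin φ = (1 - sin²φ)/sin φ = cos²φ/sin φ = cos φ · (cos φ/sin φ) = cos φ cot φ = LHS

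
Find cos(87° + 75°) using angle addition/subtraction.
cos(87° + 75°) = cos 87° cos 75° - sin 87° sin 75° = -0.9511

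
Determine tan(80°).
tan(80°) = 5.671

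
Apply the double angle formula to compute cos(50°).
cos(50°) = cos²25° - sin²25° = 0.6428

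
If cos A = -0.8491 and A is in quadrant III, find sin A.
sin A = -0.5282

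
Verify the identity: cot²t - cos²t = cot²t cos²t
LHS = cos²t/sin²t - cos²t = cos²t(1/sin²t - 1) = cos²t · (1 - sin²t)/sin²t = cos²t · cos²t/sin²t = cos²t · cot²t = RHS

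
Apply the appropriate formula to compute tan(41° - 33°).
tan(41° - 33°) = (tan 41° - tan 33°)/(1 + tan 41° tan 33°) = 0.1405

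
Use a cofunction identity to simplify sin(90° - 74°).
sin(90° - 74°) = cos(74°)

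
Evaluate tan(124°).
tan(124°) = -1.483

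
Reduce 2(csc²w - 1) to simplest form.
2(csc²w - 1) = 2(cot²w) (using Pythagorean identity)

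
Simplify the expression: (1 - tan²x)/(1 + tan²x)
(1 - tan²x)/(1 + tan²x) = cos(2x) (using Double angle)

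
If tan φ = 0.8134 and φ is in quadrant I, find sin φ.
sin φ = 0.631 (using tan²φ + 1 = sec²φ)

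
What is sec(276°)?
sec(276°) = 9.567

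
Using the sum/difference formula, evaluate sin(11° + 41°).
sin(11° + 41°) = sin 11° cos 41° + cos 11° sin 41° = 0.788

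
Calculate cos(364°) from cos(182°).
cos(364°) = cos²182° - sin²182° = 0.9976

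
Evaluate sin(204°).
sin(204°) = -0.4067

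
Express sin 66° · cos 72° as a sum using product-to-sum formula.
sin 66° cos 72° = (1/2)[sin(66°+72°) + sin(66°-72°)]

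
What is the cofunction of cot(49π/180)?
cot(49π/180) = tan(π/2 - 49π/180) = tan(41π/180)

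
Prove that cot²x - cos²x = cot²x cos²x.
LHS = cos²x/sin²x - cos²x = cos²x(1/sin²x - 1) = cos²x · (1 - sin²x)/sin²x = cos²x · cos²x/sin²x = cos²x · cot²x = RHS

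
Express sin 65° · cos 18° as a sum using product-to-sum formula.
sin 65° cos 18° = (1/2)[sin(65°+18°) + sin(65°-18°)]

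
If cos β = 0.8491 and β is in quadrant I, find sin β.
sin β = 0.5282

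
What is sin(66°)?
sin(66°) = 0.9135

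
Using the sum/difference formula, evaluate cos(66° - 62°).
cos(66° - 62°) = cos 66° cos 62° + sin 66° sin 62° = 0.9976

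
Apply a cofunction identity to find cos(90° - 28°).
cos(90° - 28°) = sin(28°) = 0.4695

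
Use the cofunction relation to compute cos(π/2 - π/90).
cos(π/2 - π/90) = sin(π/90) = 0.0349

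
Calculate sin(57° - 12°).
sin(57° - 12°) = sin 57° cos 12° - cos 57° sin 12° = √2/2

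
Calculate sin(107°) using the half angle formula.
sin(107°) = √((1 - cos 214°)/2) = 0.9563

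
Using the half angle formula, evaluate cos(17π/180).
cos(17π/180) = √((1 + cos 17π/90)/2) = 0.9563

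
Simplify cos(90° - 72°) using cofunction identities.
cos(90° - 72°) = sin(72°)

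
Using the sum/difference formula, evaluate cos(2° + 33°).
cos(2° + 33°) = cos 2° cos 33° - sin 2° sin 33° = 0.8192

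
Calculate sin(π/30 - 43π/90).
sin(π/30 - 43π/90) = sin π/30 cos 43π/90 - cos π/30 sin 43π/90 = -0.9848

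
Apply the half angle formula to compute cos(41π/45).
cos(41π/45) = -√((1 + cos 82π/45)/2) = -0.9613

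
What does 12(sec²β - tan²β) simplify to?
12(sec²β - tan²β) = 12 (using Pythagorean identity)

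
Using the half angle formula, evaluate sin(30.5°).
sin(30.5°) = √((1 - cos 61°)/2) = 0.5075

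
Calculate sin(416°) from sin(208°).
sin(416°) = 2 sin 208° cos 208° = 0.829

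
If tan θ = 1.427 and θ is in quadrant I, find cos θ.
cos θ = 0.5739 (using tan²θ + 1 = sec²θ)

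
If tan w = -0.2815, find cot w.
cot w = 1/tan w = -3.552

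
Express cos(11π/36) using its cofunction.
cos(11π/36) = sin(π/2 - 11π/36) = sin(7π/36)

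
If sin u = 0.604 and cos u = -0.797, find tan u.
tan u = sin u / cos u = -0.7578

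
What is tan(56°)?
tan(56°) = 1.483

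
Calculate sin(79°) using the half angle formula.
sin(79°) = √((1 - cos 158°)/2) = 0.9816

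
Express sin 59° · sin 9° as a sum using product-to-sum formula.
sin 59° sin 9° = (1/2)[cos(59°-9°) - cos(59°+9°)]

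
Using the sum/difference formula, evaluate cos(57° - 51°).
cos(57° - 51°) = cos 57° cos 51° + sin 57° sin 51° = 0.9945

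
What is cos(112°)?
cos(112°) = -0.3746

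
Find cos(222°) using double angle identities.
cos(222°) = 2cos²111° - 1 = -0.7431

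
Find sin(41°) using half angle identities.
sin(41°) = √((1 - cos 82°)/2) = 0.6561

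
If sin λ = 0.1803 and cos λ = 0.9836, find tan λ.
tan λ = sin λ / cos λ = 0.1833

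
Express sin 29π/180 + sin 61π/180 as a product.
sin 29π/180 + sin 61π/180 = 2 sin(π/4) cos(-4π/45)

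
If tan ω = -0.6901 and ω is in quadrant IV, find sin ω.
sin ω = -0.568 (using tan²ω + 1 = sec²ω)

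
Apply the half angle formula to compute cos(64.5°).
cos(64.5°) = √((1 + cos 129°)/2) = 0.4305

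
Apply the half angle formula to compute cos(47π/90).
cos(47π/90) = -√((1 + cos 47π/45)/2) = -0.06976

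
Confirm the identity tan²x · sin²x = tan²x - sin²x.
RHS = sin²x/cos²x - sin²x = sin²x(1/cos²x - 1) = sin²x · (1 - cos²x)/cos²x = sin²x · sin²x/cos²x = sin²x · tan²x = LHS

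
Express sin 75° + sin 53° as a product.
sin 75° + sin 53° = 2 sin(64°) cos(11°)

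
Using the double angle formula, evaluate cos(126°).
cos(126°) = cos²63° - sin²63° = -0.5878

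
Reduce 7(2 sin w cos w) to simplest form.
7(2 sin w cos w) = 7(sin(2w)) (using Double angle)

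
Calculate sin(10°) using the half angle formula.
sin(10°) = √((1 - cos 20°)/2) = 0.1736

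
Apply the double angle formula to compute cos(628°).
cos(628°) = 1 - 2sin²314° = -0.0349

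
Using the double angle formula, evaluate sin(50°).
sin(50°) = 2 sin 25° cos 25° = 0.766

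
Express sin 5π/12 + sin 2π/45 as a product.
sin 5π/12 + sin 2π/45 = 2 sin(83π/360) cos(67π/360)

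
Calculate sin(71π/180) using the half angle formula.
sin(71π/180) = √((1 - cos 71π/90)/2) = 0.9455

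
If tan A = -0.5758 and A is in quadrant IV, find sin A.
sin A = -0.499 (using tan²A + 1 = sec²A)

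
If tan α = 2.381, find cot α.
cot α = 1/tan α = 0.42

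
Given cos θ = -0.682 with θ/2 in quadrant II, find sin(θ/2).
sin(θ/2) = ±√((1 - cos θ)/2); positive since θ/2 ∈ QII, so sin(θ/2) = 0.9171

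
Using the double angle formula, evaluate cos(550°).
cos(550°) = cos²275° - sin²275° = -0.9848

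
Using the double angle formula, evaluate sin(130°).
sin(130°) = 2 sin 65° cos 65° = 0.766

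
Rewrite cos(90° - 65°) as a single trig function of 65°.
cos(90° - 65°) = sin(65°)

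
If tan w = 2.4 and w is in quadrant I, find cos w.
cos w = 0.3846 (using tan²w + 1 = sec²w)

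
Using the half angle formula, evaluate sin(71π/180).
sin(71π/180) = √((1 - cos 71π/90)/2) = 0.9455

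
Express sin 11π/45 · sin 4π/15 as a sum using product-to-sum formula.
sin 11π/45 sin 4π/15 = (1/2)[cos(11π/45-4π/15) - cos(11π/45+4π/15)]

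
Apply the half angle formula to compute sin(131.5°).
sin(131.5°) = √((1 - cos 263°)/2) = 0.749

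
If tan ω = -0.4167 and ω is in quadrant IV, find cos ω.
cos ω = 0.9231 (using tan²ω + 1 = sec²ω)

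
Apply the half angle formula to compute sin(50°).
sin(50°) = √((1 - cos 100°)/2) = 0.766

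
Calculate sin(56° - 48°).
sin(56° - 48°) = sin 56° cos 48° - cos 56° sin 48° = 0.1392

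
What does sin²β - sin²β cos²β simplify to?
sin²β - sin²β cos²β = sin⁴β (using Factoring)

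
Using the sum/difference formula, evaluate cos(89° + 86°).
cos(89° + 86°) = cos 89° cos 86° - sin 89° sin 86° = -0.9962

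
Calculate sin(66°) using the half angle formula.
sin(66°) = √((1 - cos 132°)/2) = 0.9135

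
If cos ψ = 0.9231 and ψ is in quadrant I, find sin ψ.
sin ψ = 0.3846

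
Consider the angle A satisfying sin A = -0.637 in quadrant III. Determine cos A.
cos A = ±√(1 - sin²A) = -0.7709 (negative in QIII)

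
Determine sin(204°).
sin(204°) = -0.4067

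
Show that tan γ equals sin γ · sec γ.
RHS = sin γ · (1/cos γ) = sin γ/cos γ = tan γ = LHS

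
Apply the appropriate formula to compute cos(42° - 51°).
cos(42° - 51°) = cos 42° cos 51° + sin 42° sin 51° = 0.9877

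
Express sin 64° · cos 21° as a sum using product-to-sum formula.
sin 64° cos 21° = (1/2)[sin(64°+21°) + sin(64°-21°)]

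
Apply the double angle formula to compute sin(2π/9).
sin(2π/9) = 2 sin π/9 cos π/9 = 0.6428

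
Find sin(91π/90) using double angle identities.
sin(91π/90) = 2 sin 91π/180 cos 91π/180 = -0.0349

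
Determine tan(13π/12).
tan(13π/12) = 2-√3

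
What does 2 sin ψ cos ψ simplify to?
2 sin ψ cos ψ = sin(2ψ) (using Double angle)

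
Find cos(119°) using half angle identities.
cos(119°) = -√((1 + cos 238°)/2) = -0.4848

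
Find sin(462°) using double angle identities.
sin(462°) = 2 sin 231° cos 231° = 0.9781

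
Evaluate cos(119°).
cos(119°) = -0.4848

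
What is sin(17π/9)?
sin(17π/9) = -0.342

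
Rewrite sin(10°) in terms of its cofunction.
sin(10°) = cos(90° - 10°) = cos(80°)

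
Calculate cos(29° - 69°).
cos(29° - 69°) = cos 29° cos 69° + sin 29° sin 69° = 0.766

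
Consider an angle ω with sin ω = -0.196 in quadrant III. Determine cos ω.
cos ω = ±√(1 - sin²ω) = -0.9806 (negative in QIII)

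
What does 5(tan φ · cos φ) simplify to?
5(tan φ · cos φ) = 5(sin φ) (using Quotient identity)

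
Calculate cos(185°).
cos(185°) = -0.9962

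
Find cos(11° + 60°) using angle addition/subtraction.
cos(11° + 60°) = cos 11° cos 60° - sin 11° sin 60° = 0.3256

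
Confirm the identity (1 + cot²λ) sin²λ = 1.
LHS = csc²λ · sin²λ = (1/sin²λ) · sin²λ = 1 = RHS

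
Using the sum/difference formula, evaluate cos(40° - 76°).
cos(40° - 76°) = cos 40° cos 76° + sin 40° sin 76° = 0.809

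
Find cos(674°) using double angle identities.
cos(674°) = cos²337° - sin²337° = 0.6947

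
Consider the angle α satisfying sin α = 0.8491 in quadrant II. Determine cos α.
cos α = ±√(1 - sin²α) = -0.5282 (negative in QII)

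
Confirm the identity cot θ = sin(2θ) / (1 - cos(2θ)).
RHS = 2 sin θ cos θ / (2sin²θ) = cos θ/sin θ = cot θ = LHS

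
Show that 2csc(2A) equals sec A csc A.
LHS = 2/sin(2A) = 2/(2 sin A cos A) = 1/(sin A cos A) = (1/cos A)(1/sin A) = sec A csc A = RHS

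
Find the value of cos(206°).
cos(206°) = -0.8988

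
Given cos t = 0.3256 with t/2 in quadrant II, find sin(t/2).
sin(t/2) = ±√((1 - cos t)/2); positive since t/2 ∈ QII, so sin(t/2) = 0.5807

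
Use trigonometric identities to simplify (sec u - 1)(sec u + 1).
(sec u - 1)(sec u + 1) = tan²u (using Diff. of squares)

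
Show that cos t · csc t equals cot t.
LHS = cos t · (1/sin t) = cos t/sin t = cot t = RHS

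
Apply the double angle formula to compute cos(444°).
cos(444°) = cos²222° - sin²222° = 0.1045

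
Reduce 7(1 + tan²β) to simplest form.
7(1 + tan²β) = 7(sec²β) (using Pythagorean identity)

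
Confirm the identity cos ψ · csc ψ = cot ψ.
LHS = cos ψ · (1/sin ψ) = cos ψ/sin ψ = cot ψ = RHS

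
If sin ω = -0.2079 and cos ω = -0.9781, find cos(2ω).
cos(2ω) = cos²ω - sin²ω = 0.9135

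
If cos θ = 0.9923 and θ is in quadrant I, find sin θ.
sin θ = 0.1239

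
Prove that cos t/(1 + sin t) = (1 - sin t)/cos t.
RHS = (1 - sin t)(1 + sin t) / (cos t(1 + sin t)) = (1 - sin²t) / (cos t(1 + sin t)) = cos²t / (cos t(1 + sin t)) = cos t/(1 + sin t) = LHS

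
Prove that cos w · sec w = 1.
LHS = cos w · (1/cos w) = 1 = RHS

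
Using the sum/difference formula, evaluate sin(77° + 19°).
sin(77° + 19°) = sin 77° cos 19° + cos 77° sin 19° = 0.9945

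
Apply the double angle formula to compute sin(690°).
sin(690°) = 2 sin 345° cos 345° = -1/2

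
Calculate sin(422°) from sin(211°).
sin(422°) = 2 sin 211° cos 211° = 0.8829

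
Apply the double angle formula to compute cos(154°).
cos(154°) = cos²77° - sin²77° = -0.8988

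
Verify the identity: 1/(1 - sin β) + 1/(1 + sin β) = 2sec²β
LHS = [(1 + sin β) + (1 - sin β)] / [(1 - sin β)(1 + sin β)] = 2/(1 - sin²β) = 2/cos²β = 2sec²β = RHS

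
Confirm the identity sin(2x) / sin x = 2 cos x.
LHS = 2 sin x cos x / sin x = 2 cos x = RHS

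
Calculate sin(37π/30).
sin(37π/30) = -0.6691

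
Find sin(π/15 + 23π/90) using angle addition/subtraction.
sin(π/15 + 23π/90) = sin π/15 cos 23π/90 + cos π/15 sin 23π/90 = 0.848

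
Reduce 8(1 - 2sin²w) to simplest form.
8(1 - 2sin²w) = 8(cos(2w)) (using Double angle)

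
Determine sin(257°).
sin(257°) = -0.9744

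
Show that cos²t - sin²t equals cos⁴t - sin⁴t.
RHS = (cos²t - sin²t)(cos²t + sin²t) = (cos²t - sin²t) · 1 = cos²t - sin²t = LHS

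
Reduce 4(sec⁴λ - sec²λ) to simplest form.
4(sec⁴λ - sec²λ) = 4(tan⁴λ + tan²λ) (using Pythagorean)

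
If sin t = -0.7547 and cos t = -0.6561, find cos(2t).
cos(2t) = cos²t - sin²t = -0.1391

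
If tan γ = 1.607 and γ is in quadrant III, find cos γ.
cos γ = -0.5283 (using tan²γ + 1 = sec²γ)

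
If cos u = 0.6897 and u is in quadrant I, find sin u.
sin u = 0.7241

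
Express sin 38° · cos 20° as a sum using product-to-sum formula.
sin 38° cos 20° = (1/2)[sin(38°+20°) + sin(38°-20°)]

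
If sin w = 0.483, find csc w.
csc w = 1/sin w = 2.07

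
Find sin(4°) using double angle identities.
sin(4°) = 2 sin 2° cos 2° = 0.06976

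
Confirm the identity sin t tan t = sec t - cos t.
RHS = 1/cos t - cos t = (1 - cos²t)/cos t = sin²t/cos t = sin t · (sin t/cos t) = sin t tan t = LHS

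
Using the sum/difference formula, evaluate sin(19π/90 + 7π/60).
sin(19π/90 + 7π/60) = sin 19π/90 cos 7π/60 + cos 19π/90 sin 7π/60 = 0.8572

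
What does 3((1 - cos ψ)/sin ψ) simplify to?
3((1 - cos ψ)/sin ψ) = 3(tan(ψ/2)) (using Half angle)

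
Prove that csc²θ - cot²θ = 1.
LHS = 1/sin²θ - cos²θ/sin²θ = (1 - cos²θ)/sin²θ = sin²θ/sin²θ = 1 = RHS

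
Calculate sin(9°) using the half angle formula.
sin(9°) = √((1 - cos 18°)/2) = 0.1564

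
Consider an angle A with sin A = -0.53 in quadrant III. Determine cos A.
cos A = ±√(1 - sin²A) = -0.848 (negative in QIII)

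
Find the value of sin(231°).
sin(231°) = -0.7771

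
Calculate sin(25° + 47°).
sin(25° + 47°) = sin 25° cos 47° + cos 25° sin 47° = 0.9511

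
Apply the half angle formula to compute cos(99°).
cos(99°) = -√((1 + cos 198°)/2) = -0.1564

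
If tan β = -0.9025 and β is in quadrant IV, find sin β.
sin β = -0.67 (using tan²β + 1 = sec²β)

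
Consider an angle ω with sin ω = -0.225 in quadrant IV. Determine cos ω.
cos ω = √(1 - sin²ω) = 0.9744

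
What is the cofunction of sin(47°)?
sin(47°) = cos(90° - 47°) = cos(43°)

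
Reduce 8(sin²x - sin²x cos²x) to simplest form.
8(sin²x - sin²x cos²x) = 8(sin⁴x) (using Factoring)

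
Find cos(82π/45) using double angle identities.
cos(82π/45) = cos²41π/45 - sin²41π/45 = 0.848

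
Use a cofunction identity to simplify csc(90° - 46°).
csc(90° - 46°) = sec(46°)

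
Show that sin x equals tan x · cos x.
RHS = (sin x/cos x) · cos x = sin x = LHS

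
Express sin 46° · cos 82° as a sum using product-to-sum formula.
sin 46° cos 82° = (1/2)[sin(46°+82°) + sin(46°-82°)]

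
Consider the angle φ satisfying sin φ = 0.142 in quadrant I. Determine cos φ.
cos φ = √(1 - sin²φ) = 0.9899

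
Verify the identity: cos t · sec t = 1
LHS = cos t · (1/cos t) = 1 = RHS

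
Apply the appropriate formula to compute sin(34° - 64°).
sin(34° - 64°) = sin 34° cos 64° - cos 34° sin 64° = -1/2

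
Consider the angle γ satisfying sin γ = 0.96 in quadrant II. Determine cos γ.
cos γ = ±√(1 - sin²γ) = -0.28 (negative in QII)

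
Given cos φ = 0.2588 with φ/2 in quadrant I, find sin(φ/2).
sin(φ/2) = ±√((1 - cos φ)/2); positive since φ/2 ∈ QI, so sin(φ/2) = 0.6088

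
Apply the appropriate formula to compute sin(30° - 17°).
sin(30° - 17°) = sin 30° cos 17° - cos 30° sin 17° = 0.225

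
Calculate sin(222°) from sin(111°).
sin(222°) = 2 sin 111° cos 111° = -0.6691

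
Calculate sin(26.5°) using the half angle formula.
sin(26.5°) = √((1 - cos 53°)/2) = 0.4462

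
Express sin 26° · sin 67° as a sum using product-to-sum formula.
sin 26° sin 67° = (1/2)[cos(26°-67°) - cos(26°+67°)]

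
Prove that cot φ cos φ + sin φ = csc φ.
LHS = cos²φ/sin φ + sin φ = (cos²φ + sin²φ)/sin φ = 1/sin φ = csc φ = RHS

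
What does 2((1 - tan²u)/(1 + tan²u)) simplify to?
2((1 - tan²u)/(1 + tan²u)) = 2(cos(2u)) (using Double angle)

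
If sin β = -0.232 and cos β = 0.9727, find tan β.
tan β = sin β / cos β = -0.2385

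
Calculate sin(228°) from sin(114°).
sin(228°) = 2 sin 114° cos 114° = -0.7431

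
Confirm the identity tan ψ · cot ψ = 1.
LHS = (sin ψ/cos ψ) · (cos ψ/sin ψ) = 1 = RHS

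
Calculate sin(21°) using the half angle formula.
sin(21°) = √((1 - cos 42°)/2) = 0.3584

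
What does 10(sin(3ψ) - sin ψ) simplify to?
10(sin(3ψ) - sin ψ) = 10(2 cos(2ψ) sin ψ) (using Sum-to-product)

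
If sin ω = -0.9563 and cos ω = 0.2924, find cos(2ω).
cos(2ω) = cos²ω - sin²ω = -0.829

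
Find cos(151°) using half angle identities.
cos(151°) = -√((1 + cos 302°)/2) = -0.8746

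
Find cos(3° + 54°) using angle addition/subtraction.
cos(3° + 54°) = cos 3° cos 54° - sin 3° sin 54° = 0.5446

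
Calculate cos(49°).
cos(49°) = 0.6561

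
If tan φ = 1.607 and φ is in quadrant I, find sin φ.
sin φ = 0.849 (using tan²φ + 1 = sec²φ)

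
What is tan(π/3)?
tan(π/3) = √3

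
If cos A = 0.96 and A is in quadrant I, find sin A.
sin A = 0.28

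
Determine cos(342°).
cos(342°) = 0.9511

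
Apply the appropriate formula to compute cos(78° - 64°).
cos(78° - 64°) = cos 78° cos 64° + sin 78° sin 64° = 0.9703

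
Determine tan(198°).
tan(198°) = 0.3249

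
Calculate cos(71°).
cos(71°) = 0.3256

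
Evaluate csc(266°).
csc(266°) = -1.002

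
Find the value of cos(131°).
cos(131°) = -0.6561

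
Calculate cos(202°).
cos(202°) = -0.9272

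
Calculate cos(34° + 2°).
cos(34° + 2°) = cos 34° cos 2° - sin 34° sin 2° = 0.809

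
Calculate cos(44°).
cos(44°) = 0.7193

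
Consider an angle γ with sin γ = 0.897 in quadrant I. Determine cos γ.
cos γ = √(1 - sin²γ) = 0.442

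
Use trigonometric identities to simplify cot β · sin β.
cot β · sin β = cos β (using Quotient identity)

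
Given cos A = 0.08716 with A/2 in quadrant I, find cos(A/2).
cos(A/2) = ±√((1 + cos A)/2); positive since A/2 ∈ QI, so cos(A/2) = 0.7373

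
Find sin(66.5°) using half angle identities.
sin(66.5°) = √((1 - cos 133°)/2) = 0.9171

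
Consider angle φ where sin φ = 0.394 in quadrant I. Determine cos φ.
cos φ = √(1 - sin²φ) = 0.9191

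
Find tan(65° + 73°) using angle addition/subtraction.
tan(65° + 73°) = (tan 65° + tan 73°)/(1 - tan 65° tan 73°) = -0.9004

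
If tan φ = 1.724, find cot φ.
cot φ = 1/tan φ = 0.58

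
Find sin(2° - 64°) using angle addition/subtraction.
sin(2° - 64°) = sin 2° cos 64° - cos 2° sin 64° = -0.8829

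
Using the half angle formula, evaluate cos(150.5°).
cos(150.5°) = -√((1 + cos 301°)/2) = -0.8704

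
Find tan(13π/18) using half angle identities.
tan(13π/18) = sin 13π/9 / (1 + cos 13π/9) = -1.192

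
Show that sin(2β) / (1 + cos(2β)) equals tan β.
LHS = 2 sin β cos β / (2cos²β) = sin β/cos β = tan β = RHS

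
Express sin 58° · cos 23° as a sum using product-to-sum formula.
sin 58° cos 23° = (1/2)[sin(58°+23°) + sin(58°-23°)]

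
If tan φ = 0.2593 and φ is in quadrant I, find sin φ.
sin φ = 0.251 (using tan²φ + 1 = sec²φ)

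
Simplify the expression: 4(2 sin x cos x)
4(2 sin x cos x) = 4(sin(2x)) (using Double angle)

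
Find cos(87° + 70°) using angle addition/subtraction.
cos(87° + 70°) = cos 87° cos 70° - sin 87° sin 70° = -0.9205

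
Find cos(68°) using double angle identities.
cos(68°) = 2cos²34° - 1 = 0.3746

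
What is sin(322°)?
sin(322°) = -0.6157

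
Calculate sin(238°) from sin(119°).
sin(238°) = 2 sin 119° cos 119° = -0.848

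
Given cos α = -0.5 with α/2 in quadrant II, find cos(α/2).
cos(α/2) = ±√((1 + cos α)/2); negative since α/2 ∈ QII, so cos(α/2) = -1/2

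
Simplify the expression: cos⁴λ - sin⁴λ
cos⁴λ - sin⁴λ = cos(2λ) (using Factoring + double angle)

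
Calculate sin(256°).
sin(256°) = -0.9703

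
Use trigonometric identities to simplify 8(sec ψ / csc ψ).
8(sec ψ / csc ψ) = 8(tan ψ) (using Reciprocal identities)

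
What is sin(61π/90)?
sin(61π/90) = 0.848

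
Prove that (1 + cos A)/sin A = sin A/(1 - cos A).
RHS = sin A(1 + cos A) / ((1 - cos A)(1 + cos A)) = sin A(1 + cos A) / (1 - cos²A) = sin A(1 + cos A) / sin²A = (1 + cos A)/sin A = LHS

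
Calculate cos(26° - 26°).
cos(26° - 26°) = cos 26° cos 26° + sin 26° sin 26° = 1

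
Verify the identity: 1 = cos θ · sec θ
RHS = cos θ · (1/cos θ) = 1 = LHS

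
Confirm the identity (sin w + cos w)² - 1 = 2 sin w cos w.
LHS = sin²w + 2 sin w cos w + cos²w - 1 = (sin²w + cos²w) + 2 sin w cos w - 1 = 1 + 2 sin w cos w - 1 = 2 sin w cos w = RHS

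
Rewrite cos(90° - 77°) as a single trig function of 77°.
cos(90° - 77°) = sin(77°)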